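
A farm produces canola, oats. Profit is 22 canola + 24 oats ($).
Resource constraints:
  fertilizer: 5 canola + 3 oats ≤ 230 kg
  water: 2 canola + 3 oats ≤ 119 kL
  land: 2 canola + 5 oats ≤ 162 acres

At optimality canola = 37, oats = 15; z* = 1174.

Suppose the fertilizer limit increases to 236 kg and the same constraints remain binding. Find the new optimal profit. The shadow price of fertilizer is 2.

Δb = 6, so new z* = 1174 + (2)·(6) = 1174 + 12 = 1186.

1186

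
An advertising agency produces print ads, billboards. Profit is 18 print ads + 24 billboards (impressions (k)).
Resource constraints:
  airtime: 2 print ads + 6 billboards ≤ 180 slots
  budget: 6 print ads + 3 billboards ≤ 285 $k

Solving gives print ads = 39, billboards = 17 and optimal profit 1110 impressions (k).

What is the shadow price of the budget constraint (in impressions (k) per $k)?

Both airtime and budget are binding at x*.
From A_Bᵀ y = c: 2·y_airtime + 6·y_budget = 18; 6·y_airtime + 3·y_budget = 24.
Solving: y_airtime = 3, y_budget = 2.
Shadow price of budget = 2.

2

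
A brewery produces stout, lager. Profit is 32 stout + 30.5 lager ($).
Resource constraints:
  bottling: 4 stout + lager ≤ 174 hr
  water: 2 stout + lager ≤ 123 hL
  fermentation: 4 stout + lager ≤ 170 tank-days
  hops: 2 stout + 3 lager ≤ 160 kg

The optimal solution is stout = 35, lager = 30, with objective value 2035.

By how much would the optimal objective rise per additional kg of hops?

9

Check each constraint at x*: bottling 170/174 (slack 4); water 100/123 (slack 23); fermentation 170/170 (tight); hops 160/160 (tight).
By complementary slackness, y = 0 for the non-binding constraints.
Dual feasibility on the basic columns requires 4·y_fermentation + 2·y_hops = 32, 1·y_fermentation + 3·y_hops = 30.5.
→ y_fermentation = 3.5 and y_hops = 9.
Shadow price of hops = 9.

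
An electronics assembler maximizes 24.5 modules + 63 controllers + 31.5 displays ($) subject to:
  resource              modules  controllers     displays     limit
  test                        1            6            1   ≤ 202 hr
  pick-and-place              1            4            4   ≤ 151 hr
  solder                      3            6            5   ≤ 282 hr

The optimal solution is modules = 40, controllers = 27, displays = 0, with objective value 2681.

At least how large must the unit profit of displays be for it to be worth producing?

38.5

Check each constraint at x*: test 202/202 (tight); pick-and-place 148/151 (slack 3); solder 282/282 (tight).
Since pick-and-place is not tight, its dual is 0.
From A_Bᵀ y = c: 1·y_test + 3·y_solder = 24.5; 6·y_test + 6·y_solder = 63.
→ y_test = 3.5 and y_solder = 7.
displays enters the basis when its profit ≥ yᵀa₃ = 3.5·1 + 7·5 = 38.5.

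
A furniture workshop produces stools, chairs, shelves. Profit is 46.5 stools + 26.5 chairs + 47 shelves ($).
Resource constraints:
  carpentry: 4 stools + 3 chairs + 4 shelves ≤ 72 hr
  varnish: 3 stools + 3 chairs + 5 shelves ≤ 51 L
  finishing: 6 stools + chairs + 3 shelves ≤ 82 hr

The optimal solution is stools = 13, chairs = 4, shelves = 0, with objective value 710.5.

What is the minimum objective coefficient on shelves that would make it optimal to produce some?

Binding: varnish and finishing. Non-binding: carpentry (8 unused).
By complementary slackness, y = 0 for the non-binding constraint.
From A_Bᵀ y = c: 3·y_varnish + 6·y_finishing = 46.5; 3·y_varnish + 1·y_finishing = 26.5.
Solving: y_varnish = 7.5, y_finishing = 4.
shelves enters the basis when its profit ≥ yᵀa₃ = 7.5·5 + 4·3 = 49.5.

49.5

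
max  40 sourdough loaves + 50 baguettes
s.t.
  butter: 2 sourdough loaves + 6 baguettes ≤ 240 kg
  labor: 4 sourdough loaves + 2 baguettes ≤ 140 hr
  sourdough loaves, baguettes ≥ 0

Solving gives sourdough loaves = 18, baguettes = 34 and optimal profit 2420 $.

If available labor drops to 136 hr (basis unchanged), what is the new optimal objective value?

Check each constraint at x*: butter 240/240 (tight); labor 140/140 (tight).
Dual feasibility on the basic columns requires 2·y_butter + 4·y_labor = 40, 6·y_butter + 2·y_labor = 50.
This yields shadow prices y_butter = 6, y_labor = 7.
Δz = y_labor·Δb = 7 × (-4) = -28, so new z* = 2420 − 28 = 2392.

2392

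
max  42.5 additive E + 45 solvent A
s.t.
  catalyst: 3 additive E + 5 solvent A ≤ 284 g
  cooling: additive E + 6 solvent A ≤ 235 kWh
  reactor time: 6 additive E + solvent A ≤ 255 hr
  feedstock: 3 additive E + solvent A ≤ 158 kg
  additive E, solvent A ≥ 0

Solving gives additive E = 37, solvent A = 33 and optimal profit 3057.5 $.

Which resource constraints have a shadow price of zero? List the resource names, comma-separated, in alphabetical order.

catalyst, feedstock

catalyst: 276/284 (slack 8)
cooling: 235/235 (binding)
reactor time: 255/255 (binding)
feedstock: 144/158 (slack 14)
By complementary slackness, a constraint with positive slack has shadow price 0 → catalyst, feedstock.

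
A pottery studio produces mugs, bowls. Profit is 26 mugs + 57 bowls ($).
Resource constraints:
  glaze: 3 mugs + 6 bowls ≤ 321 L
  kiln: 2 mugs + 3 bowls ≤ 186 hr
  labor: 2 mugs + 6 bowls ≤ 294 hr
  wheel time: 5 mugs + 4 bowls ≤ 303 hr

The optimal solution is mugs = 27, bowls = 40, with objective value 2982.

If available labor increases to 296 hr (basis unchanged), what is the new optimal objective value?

Binding: glaze and labor. Non-binding: kiln (12 unused), wheel time (8 unused).
By complementary slackness, y = 0 for the non-binding constraints.
Dual feasibility on the basic columns requires 3·y_glaze + 2·y_labor = 26, 6·y_glaze + 6·y_labor = 57.
→ y_glaze = 7 and y_labor = 2.5.
Δz = y_labor·Δb = 2.5 × (2) = 5, so new z* = 2982 + 5 = 2987.

2987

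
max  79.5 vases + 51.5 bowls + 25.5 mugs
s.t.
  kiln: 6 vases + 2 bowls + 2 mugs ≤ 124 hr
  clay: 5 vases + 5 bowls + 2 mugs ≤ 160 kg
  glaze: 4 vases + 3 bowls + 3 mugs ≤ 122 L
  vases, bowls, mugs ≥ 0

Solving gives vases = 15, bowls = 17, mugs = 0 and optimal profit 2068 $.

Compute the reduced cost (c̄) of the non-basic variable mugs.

-3.5

Binding: kiln and clay. Non-binding: glaze (11 unused).
By complementary slackness, y = 0 for the non-binding constraint.
The binding rows give the dual system: 6·y_kiln + 5·y_clay = 79.5 and 2·y_kiln + 5·y_clay = 51.5.
This yields shadow prices y_kiln = 7, y_clay = 7.5.
Reduced cost of mugs: c₃ − yᵀa₃ = 25.5 − (7·2 + 7.5·2) = 25.5 − 29 = -3.5.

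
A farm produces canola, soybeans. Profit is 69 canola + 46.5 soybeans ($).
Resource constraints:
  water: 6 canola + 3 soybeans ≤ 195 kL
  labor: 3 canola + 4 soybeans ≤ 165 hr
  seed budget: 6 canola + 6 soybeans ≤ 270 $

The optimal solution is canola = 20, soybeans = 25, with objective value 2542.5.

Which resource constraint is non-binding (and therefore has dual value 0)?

water: 195/195 (binding)
labor: 160/165 (slack 5)
seed budget: 270/270 (binding)
By complementary slackness, a constraint with positive slack has shadow price 0 → labor.

labor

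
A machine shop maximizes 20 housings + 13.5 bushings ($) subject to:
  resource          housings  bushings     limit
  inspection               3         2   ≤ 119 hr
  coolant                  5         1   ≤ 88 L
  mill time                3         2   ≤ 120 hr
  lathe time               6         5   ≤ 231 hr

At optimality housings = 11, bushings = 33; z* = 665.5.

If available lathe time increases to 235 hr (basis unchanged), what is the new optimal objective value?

Binding: coolant and lathe time. Non-binding: inspection (20 unused), mill time (21 unused).
By complementary slackness, y = 0 for the non-binding constraints.
From A_Bᵀ y = c: 5·y_coolant + 6·y_lathe time = 20; 1·y_coolant + 5·y_lathe time = 13.5.
→ y_coolant = 1 and y_lathe time = 2.5.
Δz = y_lathe time·Δb = 2.5 × (4) = 10, so new z* = 665.5 + 10 = 675.5.

675.5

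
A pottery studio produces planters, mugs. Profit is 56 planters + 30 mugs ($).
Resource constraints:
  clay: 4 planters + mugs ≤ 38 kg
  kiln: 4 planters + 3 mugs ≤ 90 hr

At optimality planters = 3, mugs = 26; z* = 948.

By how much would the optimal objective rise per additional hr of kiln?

8

Check each constraint at x*: clay 38/38 (tight); kiln 90/90 (tight).
Dual feasibility on the basic columns requires 4·y_clay + 4·y_kiln = 56, 1·y_clay + 3·y_kiln = 30.
→ y_clay = 6 and y_kiln = 8.
Shadow price of kiln = 8.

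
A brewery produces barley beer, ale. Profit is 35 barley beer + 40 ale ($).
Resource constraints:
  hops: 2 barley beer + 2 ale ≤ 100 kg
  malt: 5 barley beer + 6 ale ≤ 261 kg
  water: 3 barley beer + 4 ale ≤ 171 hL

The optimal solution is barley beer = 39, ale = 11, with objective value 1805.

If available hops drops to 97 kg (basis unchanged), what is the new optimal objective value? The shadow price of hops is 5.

1790

Δb = -3, so new z* = 1805 + (5)·(-3) = 1805 − 15 = 1790.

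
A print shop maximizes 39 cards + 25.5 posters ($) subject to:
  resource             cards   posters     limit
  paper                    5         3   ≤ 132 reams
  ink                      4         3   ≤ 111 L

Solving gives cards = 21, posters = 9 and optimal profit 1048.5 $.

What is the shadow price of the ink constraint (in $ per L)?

3.5

Check each constraint at x*: paper 132/132 (tight); ink 111/111 (tight).
Dual feasibility on the basic columns requires 5·y_paper + 4·y_ink = 39, 3·y_paper + 3·y_ink = 25.5.
This yields shadow prices y_paper = 5, y_ink = 3.5.
Shadow price of ink = 3.5.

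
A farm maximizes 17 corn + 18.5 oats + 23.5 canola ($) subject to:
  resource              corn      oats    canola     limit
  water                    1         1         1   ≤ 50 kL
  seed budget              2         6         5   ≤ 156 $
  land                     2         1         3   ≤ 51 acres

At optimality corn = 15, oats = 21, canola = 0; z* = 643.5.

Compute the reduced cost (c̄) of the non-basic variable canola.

-6

Check each constraint at x*: water 36/50 (slack 14); seed budget 156/156 (tight); land 51/51 (tight).
Slack constraints have shadow price 0 (complementary slackness).
The binding rows give the dual system: 2·y_seed budget + 2·y_land = 17 and 6·y_seed budget + 1·y_land = 18.5.
This yields shadow prices y_seed budget = 2, y_land = 6.5.
Reduced cost of canola: c₃ − yᵀa₃ = 23.5 − (2·5 + 6.5·3) = 23.5 − 29.5 = -6.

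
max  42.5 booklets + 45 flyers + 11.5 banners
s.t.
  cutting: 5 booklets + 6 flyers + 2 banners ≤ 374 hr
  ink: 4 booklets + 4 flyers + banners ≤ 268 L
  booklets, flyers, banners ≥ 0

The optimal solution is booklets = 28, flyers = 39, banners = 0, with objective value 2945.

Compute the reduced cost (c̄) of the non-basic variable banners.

-1

Both cutting and ink are binding at x*.
The binding rows give the dual system: 5·y_cutting + 4·y_ink = 42.5 and 6·y_cutting + 4·y_ink = 45.
→ y_cutting = 2.5 and y_ink = 7.5.
Reduced cost of banners: c₃ − yᵀa₃ = 11.5 − (2.5·2 + 7.5·1) = 11.5 − 12.5 = -1.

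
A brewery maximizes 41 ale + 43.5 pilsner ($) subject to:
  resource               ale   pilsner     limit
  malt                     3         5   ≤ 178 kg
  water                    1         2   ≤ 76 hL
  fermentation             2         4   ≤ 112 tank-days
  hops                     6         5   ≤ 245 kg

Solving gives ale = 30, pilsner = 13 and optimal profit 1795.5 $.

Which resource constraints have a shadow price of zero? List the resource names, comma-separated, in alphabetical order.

malt, water

malt: 155/178 (slack 23)
water: 56/76 (slack 20)
fermentation: 112/112 (binding)
hops: 245/245 (binding)
By complementary slackness, a constraint with positive slack has shadow price 0 → malt, water.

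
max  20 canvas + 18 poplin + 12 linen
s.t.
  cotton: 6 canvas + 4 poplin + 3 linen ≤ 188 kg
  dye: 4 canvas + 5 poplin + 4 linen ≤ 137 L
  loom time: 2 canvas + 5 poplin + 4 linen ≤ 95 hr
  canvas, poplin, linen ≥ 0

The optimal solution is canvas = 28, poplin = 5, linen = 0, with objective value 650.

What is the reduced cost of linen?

-2

Binding: cotton and dye. Non-binding: loom time (14 unused).
Since loom time is not tight, its dual is 0.
From A_Bᵀ y = c: 6·y_cotton + 4·y_dye = 20; 4·y_cotton + 5·y_dye = 18.
This yields shadow prices y_cotton = 2, y_dye = 2.
Reduced cost of linen: c₃ − yᵀa₃ = 12 − (2·3 + 2·4) = 12 − 14 = -2.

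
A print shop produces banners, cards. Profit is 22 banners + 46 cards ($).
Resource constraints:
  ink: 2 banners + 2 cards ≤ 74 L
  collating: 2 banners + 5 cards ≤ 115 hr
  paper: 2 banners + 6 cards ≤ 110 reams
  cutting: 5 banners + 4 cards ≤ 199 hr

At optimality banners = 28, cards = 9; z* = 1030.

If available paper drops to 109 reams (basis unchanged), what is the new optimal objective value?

1024

At the optimum: ink uses 74 of 74 (binding); collating uses 101 of 115 (slack = 14); paper uses 110 of 110 (binding); cutting uses 176 of 199 (slack = 23).
By complementary slackness, y = 0 for the non-binding constraints.
Dual feasibility on the basic columns requires 2·y_ink + 2·y_paper = 22, 2·y_ink + 6·y_paper = 46.
This yields shadow prices y_ink = 5, y_paper = 6.
Δz = y_paper·Δb = 6 × (-1) = -6, so new z* = 1030 − 6 = 1024.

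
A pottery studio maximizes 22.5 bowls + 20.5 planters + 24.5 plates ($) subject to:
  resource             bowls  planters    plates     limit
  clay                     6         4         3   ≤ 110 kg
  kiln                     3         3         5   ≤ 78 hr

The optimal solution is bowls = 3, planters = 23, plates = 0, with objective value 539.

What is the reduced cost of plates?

At the optimum: clay uses 110 of 110 (binding); kiln uses 78 of 78 (binding).
Dual feasibility on the basic columns requires 6·y_clay + 3·y_kiln = 22.5, 4·y_clay + 3·y_kiln = 20.5.
→ y_clay = 1 and y_kiln = 5.5.
Reduced cost of plates: c₃ − yᵀa₃ = 24.5 − (1·3 + 5.5·5) = 24.5 − 30.5 = -6.

-6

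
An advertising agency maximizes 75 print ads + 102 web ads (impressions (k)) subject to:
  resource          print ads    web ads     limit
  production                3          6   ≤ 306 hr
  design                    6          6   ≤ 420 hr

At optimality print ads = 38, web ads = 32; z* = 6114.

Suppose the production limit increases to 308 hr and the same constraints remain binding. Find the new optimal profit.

At the optimum: production uses 306 of 306 (binding); design uses 420 of 420 (binding).
The binding rows give the dual system: 3·y_production + 6·y_design = 75 and 6·y_production + 6·y_design = 102.
→ y_production = 9 and y_design = 8.
Δz = y_production·Δb = 9 × (2) = 18, so new z* = 6114 + 18 = 6132.

6132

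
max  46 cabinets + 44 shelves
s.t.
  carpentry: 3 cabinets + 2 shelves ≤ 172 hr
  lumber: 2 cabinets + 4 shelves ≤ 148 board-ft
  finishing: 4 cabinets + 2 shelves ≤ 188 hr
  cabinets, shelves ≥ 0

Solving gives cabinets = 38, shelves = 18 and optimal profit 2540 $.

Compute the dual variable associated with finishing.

Binding: lumber and finishing. Non-binding: carpentry (22 unused).
By complementary slackness, y = 0 for the non-binding constraint.
From A_Bᵀ y = c: 2·y_lumber + 4·y_finishing = 46; 4·y_lumber + 2·y_finishing = 44.
Solving: y_lumber = 7, y_finishing = 8.
Shadow price of finishing = 8.

8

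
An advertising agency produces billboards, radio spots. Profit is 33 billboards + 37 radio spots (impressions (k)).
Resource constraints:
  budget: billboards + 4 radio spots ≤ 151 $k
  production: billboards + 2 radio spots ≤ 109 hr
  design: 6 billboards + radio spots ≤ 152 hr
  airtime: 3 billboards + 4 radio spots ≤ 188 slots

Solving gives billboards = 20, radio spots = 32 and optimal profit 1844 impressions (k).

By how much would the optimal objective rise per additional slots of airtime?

Check each constraint at x*: budget 148/151 (slack 3); production 84/109 (slack 25); design 152/152 (tight); airtime 188/188 (tight).
Since budget, production are not tight, their duals are 0.
From A_Bᵀ y = c: 6·y_design + 3·y_airtime = 33; 1·y_design + 4·y_airtime = 37.
→ y_design = 1 and y_airtime = 9.
Shadow price of airtime = 9.

9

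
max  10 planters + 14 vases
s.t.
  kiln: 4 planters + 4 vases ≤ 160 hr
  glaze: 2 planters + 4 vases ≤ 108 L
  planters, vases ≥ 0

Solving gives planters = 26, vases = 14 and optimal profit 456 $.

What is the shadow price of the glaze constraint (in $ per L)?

2

Both kiln and glaze are binding at x*.
Dual feasibility on the basic columns requires 4·y_kiln + 2·y_glaze = 10, 4·y_kiln + 4·y_glaze = 14.
Solving: y_kiln = 1.5, y_glaze = 2.
Shadow price of glaze = 2.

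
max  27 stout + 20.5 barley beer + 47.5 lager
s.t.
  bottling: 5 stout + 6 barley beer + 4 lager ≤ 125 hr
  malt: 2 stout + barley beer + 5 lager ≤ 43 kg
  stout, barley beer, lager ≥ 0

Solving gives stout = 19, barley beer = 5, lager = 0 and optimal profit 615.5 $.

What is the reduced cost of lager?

Check each constraint at x*: bottling 125/125 (tight); malt 43/43 (tight).
The binding rows give the dual system: 5·y_bottling + 2·y_malt = 27 and 6·y_bottling + 1·y_malt = 20.5.
This yields shadow prices y_bottling = 2, y_malt = 8.5.
Reduced cost of lager: c₃ − yᵀa₃ = 47.5 − (2·4 + 8.5·5) = 47.5 − 50.5 = -3.

-3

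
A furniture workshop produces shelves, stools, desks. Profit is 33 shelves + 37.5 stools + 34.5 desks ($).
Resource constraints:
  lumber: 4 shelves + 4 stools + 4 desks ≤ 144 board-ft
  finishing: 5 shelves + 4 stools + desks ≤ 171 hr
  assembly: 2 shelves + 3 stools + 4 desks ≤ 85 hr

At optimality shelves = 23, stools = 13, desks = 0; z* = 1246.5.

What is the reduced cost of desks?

Check each constraint at x*: lumber 144/144 (tight); finishing 167/171 (slack 4); assembly 85/85 (tight).
Slack constraints have shadow price 0 (complementary slackness).
From A_Bᵀ y = c: 4·y_lumber + 2·y_assembly = 33; 4·y_lumber + 3·y_assembly = 37.5.
→ y_lumber = 6 and y_assembly = 4.5.
Reduced cost of desks: c₃ − yᵀa₃ = 34.5 − (6·4 + 4.5·4) = 34.5 − 42 = -7.5.

-7.5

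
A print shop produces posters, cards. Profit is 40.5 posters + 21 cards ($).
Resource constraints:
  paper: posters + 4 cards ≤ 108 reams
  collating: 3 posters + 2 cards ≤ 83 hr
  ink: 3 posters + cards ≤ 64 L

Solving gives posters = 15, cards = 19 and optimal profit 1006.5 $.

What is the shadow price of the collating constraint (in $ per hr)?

Binding: collating and ink. Non-binding: paper (17 unused).
By complementary slackness, y = 0 for the non-binding constraint.
Dual feasibility on the basic columns requires 3·y_collating + 3·y_ink = 40.5, 2·y_collating + 1·y_ink = 21.
This yields shadow prices y_collating = 7.5, y_ink = 6.
Shadow price of collating = 7.5.

7.5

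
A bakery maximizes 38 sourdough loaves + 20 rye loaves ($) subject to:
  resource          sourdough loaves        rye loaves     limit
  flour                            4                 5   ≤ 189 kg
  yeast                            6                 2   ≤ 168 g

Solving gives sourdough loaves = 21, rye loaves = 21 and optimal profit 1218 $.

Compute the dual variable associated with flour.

2

At the optimum: flour uses 189 of 189 (binding); yeast uses 168 of 168 (binding).
From A_Bᵀ y = c: 4·y_flour + 6·y_yeast = 38; 5·y_flour + 2·y_yeast = 20.
→ y_flour = 2 and y_yeast = 5.
Shadow price of flour = 2.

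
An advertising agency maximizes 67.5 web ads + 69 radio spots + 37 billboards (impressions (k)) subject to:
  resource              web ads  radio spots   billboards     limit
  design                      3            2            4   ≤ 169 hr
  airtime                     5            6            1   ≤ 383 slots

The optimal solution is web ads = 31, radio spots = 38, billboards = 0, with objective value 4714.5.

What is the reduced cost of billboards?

At the optimum: design uses 169 of 169 (binding); airtime uses 383 of 383 (binding).
Dual feasibility on the basic columns requires 3·y_design + 5·y_airtime = 67.5, 2·y_design + 6·y_airtime = 69.
This yields shadow prices y_design = 7.5, y_airtime = 9.
Reduced cost of billboards: c₃ − yᵀa₃ = 37 − (7.5·4 + 9·1) = 37 − 39 = -2.

-2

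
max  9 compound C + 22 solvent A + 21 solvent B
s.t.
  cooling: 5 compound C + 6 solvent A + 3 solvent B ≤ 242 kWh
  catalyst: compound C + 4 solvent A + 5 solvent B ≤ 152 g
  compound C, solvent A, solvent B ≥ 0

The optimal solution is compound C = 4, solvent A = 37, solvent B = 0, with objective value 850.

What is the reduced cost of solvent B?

-2

At the optimum: cooling uses 242 of 242 (binding); catalyst uses 152 of 152 (binding).
Dual feasibility on the basic columns requires 5·y_cooling + 1·y_catalyst = 9, 6·y_cooling + 4·y_catalyst = 22.
This yields shadow prices y_cooling = 1, y_catalyst = 4.
Reduced cost of solvent B: c₃ − yᵀa₃ = 21 − (1·3 + 4·5) = 21 − 23 = -2.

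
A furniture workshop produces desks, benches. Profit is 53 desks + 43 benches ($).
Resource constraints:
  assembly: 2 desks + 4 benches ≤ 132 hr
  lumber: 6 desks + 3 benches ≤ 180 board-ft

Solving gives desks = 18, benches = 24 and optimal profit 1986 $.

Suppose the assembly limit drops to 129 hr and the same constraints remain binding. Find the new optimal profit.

1969.5

At the optimum: assembly uses 132 of 132 (binding); lumber uses 180 of 180 (binding).
Dual feasibility on the basic columns requires 2·y_assembly + 6·y_lumber = 53, 4·y_assembly + 3·y_lumber = 43.
This yields shadow prices y_assembly = 5.5, y_lumber = 7.
Δz = y_assembly·Δb = 5.5 × (-3) = -16.5, so new z* = 1986 − 16.5 = 1969.5.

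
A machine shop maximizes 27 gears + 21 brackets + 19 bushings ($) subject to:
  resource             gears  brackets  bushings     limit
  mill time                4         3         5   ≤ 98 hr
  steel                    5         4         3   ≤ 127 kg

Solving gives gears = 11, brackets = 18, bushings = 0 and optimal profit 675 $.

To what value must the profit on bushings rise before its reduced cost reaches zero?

At the optimum: mill time uses 98 of 98 (binding); steel uses 127 of 127 (binding).
The binding rows give the dual system: 4·y_mill time + 5·y_steel = 27 and 3·y_mill time + 4·y_steel = 21.
→ y_mill time = 3 and y_steel = 3.
bushings enters the basis when its profit ≥ yᵀa₃ = 3·5 + 3·3 = 24.

24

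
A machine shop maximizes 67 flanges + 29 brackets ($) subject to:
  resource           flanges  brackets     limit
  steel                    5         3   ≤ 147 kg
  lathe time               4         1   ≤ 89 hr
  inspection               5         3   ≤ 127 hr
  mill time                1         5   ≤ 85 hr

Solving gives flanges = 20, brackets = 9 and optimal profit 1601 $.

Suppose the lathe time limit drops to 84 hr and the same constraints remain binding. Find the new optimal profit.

1561

At the optimum: steel uses 127 of 147 (slack = 20); lathe time uses 89 of 89 (binding); inspection uses 127 of 127 (binding); mill time uses 65 of 85 (slack = 20).
Slack constraints have shadow price 0 (complementary slackness).
The binding rows give the dual system: 4·y_lathe time + 5·y_inspection = 67 and 1·y_lathe time + 3·y_inspection = 29.
Solving: y_lathe time = 8, y_inspection = 7.
Δz = y_lathe time·Δb = 8 × (-5) = -40, so new z* = 1601 − 40 = 1561.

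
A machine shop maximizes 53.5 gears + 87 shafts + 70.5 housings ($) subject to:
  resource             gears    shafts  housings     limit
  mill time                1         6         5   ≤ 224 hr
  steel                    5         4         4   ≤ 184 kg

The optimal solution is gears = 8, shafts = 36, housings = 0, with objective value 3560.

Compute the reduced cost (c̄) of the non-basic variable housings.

-8

At the optimum: mill time uses 224 of 224 (binding); steel uses 184 of 184 (binding).
Dual feasibility on the basic columns requires 1·y_mill time + 5·y_steel = 53.5, 6·y_mill time + 4·y_steel = 87.
This yields shadow prices y_mill time = 8.5, y_steel = 9.
Reduced cost of housings: c₃ − yᵀa₃ = 70.5 − (8.5·5 + 9·4) = 70.5 − 78.5 = -8.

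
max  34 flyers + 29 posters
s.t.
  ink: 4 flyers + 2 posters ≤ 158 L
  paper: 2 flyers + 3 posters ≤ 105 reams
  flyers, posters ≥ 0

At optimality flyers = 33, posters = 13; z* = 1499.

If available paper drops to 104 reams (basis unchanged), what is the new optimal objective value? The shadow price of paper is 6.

1493

Δb = -1, so new z* = 1499 + (6)·(-1) = 1499 − 6 = 1493.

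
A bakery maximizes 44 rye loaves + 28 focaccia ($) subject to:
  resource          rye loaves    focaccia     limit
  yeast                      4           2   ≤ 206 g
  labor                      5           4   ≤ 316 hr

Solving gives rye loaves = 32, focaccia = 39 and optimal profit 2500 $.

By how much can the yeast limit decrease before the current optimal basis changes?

48

Binding constraints: yeast, labor. The basis is B = [[4,2],[5,4]] with det 6.
Per unit decrease in yeast, x* moves by d = (-0.6667, 0.8333).
The basis stays optimal until rye loaves reaches 0; allowable decrease = 48 g.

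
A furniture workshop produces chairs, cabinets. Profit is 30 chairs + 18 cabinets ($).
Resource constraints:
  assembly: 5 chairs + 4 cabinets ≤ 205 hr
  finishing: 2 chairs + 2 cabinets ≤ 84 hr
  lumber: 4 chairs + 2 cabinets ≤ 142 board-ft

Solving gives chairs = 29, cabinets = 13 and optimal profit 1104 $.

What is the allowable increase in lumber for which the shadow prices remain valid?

Binding constraints: finishing, lumber. The basis is B = [[2,2],[4,2]] with det -4.
Per unit increase in lumber, x* moves by d = (0.5, -0.5).
The basis stays optimal until assembly becomes binding; allowable increase = 16 board-ft.

16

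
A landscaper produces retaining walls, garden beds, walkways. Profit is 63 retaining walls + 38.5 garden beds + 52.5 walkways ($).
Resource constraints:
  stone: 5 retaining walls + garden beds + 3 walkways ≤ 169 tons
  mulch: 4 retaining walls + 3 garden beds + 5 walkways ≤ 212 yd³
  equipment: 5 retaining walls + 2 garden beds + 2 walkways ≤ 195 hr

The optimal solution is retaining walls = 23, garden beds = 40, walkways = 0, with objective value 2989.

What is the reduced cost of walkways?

-5

At the optimum: stone uses 155 of 169 (slack = 14); mulch uses 212 of 212 (binding); equipment uses 195 of 195 (binding).
Since stone is not tight, its dual is 0.
Dual feasibility on the basic columns requires 4·y_mulch + 5·y_equipment = 63, 3·y_mulch + 2·y_equipment = 38.5.
Solving: y_mulch = 9.5, y_equipment = 5.
Reduced cost of walkways: c₃ − yᵀa₃ = 52.5 − (9.5·5 + 5·2) = 52.5 − 57.5 = -5.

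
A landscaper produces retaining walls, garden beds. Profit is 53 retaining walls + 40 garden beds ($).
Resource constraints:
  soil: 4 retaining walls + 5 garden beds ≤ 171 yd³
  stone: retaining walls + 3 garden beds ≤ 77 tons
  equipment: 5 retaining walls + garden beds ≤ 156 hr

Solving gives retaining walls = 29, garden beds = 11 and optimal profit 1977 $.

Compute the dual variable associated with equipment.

5

Binding: soil and equipment. Non-binding: stone (15 unused).
Slack constraints have shadow price 0 (complementary slackness).
The binding rows give the dual system: 4·y_soil + 5·y_equipment = 53 and 5·y_soil + 1·y_equipment = 40.
This yields shadow prices y_soil = 7, y_equipment = 5.
Shadow price of equipment = 5.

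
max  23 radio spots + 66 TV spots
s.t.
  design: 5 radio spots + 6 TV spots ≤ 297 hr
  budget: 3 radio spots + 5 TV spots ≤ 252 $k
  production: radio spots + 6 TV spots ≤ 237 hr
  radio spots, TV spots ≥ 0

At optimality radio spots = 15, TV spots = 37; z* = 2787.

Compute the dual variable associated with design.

3

At the optimum: design uses 297 of 297 (binding); budget uses 230 of 252 (slack = 22); production uses 237 of 237 (binding).
Slack constraints have shadow price 0 (complementary slackness).
Dual feasibility on the basic columns requires 5·y_design + 1·y_production = 23, 6·y_design + 6·y_production = 66.
Solving: y_design = 3, y_production = 8.
Shadow price of design = 3.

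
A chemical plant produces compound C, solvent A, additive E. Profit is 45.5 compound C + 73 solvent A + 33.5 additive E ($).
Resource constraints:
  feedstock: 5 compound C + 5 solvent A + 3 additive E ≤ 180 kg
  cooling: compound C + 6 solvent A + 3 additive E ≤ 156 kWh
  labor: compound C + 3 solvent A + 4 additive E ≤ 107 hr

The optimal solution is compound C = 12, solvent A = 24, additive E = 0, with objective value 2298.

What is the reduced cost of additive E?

Check each constraint at x*: feedstock 180/180 (tight); cooling 156/156 (tight); labor 84/107 (slack 23).
Since labor is not tight, its dual is 0.
From A_Bᵀ y = c: 5·y_feedstock + 1·y_cooling = 45.5; 5·y_feedstock + 6·y_cooling = 73.
This yields shadow prices y_feedstock = 8, y_cooling = 5.5.
Reduced cost of additive E: c₃ − yᵀa₃ = 33.5 − (8·3 + 5.5·3) = 33.5 − 40.5 = -7.

-7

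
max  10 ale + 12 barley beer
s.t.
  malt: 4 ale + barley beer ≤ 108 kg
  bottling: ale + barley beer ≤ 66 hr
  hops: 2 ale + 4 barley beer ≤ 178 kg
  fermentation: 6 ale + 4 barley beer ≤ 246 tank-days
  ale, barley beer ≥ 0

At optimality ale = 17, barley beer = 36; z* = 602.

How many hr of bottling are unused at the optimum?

bottling used = 1·17 + 1·36 = 53; slack = 66 − 53 = 13.

13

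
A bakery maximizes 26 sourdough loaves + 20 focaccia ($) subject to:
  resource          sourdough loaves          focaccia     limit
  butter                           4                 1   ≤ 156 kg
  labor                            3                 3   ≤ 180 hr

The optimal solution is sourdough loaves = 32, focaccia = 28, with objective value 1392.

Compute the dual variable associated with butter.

2

At the optimum: butter uses 156 of 156 (binding); labor uses 180 of 180 (binding).
The binding rows give the dual system: 4·y_butter + 3·y_labor = 26 and 1·y_butter + 3·y_labor = 20.
Solving: y_butter = 2, y_labor = 6.
Shadow price of butter = 2.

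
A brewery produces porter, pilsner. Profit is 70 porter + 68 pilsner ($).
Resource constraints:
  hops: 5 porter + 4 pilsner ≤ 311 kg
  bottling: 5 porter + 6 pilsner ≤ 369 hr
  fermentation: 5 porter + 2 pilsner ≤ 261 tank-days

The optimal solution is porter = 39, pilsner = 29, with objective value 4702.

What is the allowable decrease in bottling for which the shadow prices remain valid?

8

Binding constraints: hops, bottling. The basis is B = [[5,4],[5,6]] with det 10.
Per unit decrease in bottling, x* moves by d = (0.4, -0.5).
The basis stays optimal until fermentation becomes binding; allowable decrease = 8 hr.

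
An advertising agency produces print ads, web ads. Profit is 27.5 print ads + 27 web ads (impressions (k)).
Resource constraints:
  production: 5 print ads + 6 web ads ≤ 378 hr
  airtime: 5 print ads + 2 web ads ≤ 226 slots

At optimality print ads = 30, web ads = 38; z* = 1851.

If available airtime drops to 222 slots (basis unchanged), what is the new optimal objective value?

1845

Both production and airtime are binding at x*.
From A_Bᵀ y = c: 5·y_production + 5·y_airtime = 27.5; 6·y_production + 2·y_airtime = 27.
→ y_production = 4 and y_airtime = 1.5.
Δz = y_airtime·Δb = 1.5 × (-4) = -6, so new z* = 1851 − 6 = 1845.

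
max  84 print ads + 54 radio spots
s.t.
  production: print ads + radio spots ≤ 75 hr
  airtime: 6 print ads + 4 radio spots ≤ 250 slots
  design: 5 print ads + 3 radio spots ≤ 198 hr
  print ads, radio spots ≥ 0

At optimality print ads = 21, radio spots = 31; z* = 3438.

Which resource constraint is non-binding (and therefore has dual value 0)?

production: 52/75 (slack 23)
airtime: 250/250 (binding)
design: 198/198 (binding)
By complementary slackness, a constraint with positive slack has shadow price 0 → production.

production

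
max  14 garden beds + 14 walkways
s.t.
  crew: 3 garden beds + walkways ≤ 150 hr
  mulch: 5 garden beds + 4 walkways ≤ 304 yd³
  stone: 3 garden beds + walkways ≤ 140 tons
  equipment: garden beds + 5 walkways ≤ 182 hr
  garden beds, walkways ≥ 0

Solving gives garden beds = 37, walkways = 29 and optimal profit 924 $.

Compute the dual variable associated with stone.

4

Binding: stone and equipment. Non-binding: crew (10 unused), mulch (3 unused).
Slack constraints have shadow price 0 (complementary slackness).
The binding rows give the dual system: 3·y_stone + 1·y_equipment = 14 and 1·y_stone + 5·y_equipment = 14.
This yields shadow prices y_stone = 4, y_equipment = 2.
Shadow price of stone = 4.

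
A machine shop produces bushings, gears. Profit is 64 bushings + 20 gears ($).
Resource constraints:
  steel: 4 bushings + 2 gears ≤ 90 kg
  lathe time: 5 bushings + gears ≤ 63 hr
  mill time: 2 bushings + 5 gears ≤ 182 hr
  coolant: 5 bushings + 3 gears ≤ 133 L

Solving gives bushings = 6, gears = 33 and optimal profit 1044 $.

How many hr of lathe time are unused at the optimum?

0

lathe time used = 5·6 + 1·33 = 63; slack = 63 − 63 = 0.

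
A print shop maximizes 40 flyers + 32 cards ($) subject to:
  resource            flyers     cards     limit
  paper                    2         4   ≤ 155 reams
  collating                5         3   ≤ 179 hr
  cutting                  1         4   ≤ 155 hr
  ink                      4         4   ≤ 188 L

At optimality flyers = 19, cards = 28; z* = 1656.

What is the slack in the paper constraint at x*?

paper used = 2·19 + 4·28 = 150; slack = 155 − 150 = 5.

5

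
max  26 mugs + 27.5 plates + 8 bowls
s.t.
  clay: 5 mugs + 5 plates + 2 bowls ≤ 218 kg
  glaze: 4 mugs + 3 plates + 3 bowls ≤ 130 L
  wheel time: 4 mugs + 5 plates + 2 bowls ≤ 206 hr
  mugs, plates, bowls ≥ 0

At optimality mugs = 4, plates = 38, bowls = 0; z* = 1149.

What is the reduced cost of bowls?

-7.5

At the optimum: clay uses 210 of 218 (slack = 8); glaze uses 130 of 130 (binding); wheel time uses 206 of 206 (binding).
Slack constraints have shadow price 0 (complementary slackness).
From A_Bᵀ y = c: 4·y_glaze + 4·y_wheel time = 26; 3·y_glaze + 5·y_wheel time = 27.5.
→ y_glaze = 2.5 and y_wheel time = 4.
Reduced cost of bowls: c₃ − yᵀa₃ = 8 − (2.5·3 + 4·2) = 8 − 15.5 = -7.5.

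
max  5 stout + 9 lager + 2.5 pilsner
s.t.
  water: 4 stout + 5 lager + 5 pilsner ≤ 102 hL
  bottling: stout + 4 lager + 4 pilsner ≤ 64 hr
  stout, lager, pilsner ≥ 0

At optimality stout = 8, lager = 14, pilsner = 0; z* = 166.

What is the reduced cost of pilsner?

At the optimum: water uses 102 of 102 (binding); bottling uses 64 of 64 (binding).
From A_Bᵀ y = c: 4·y_water + 1·y_bottling = 5; 5·y_water + 4·y_bottling = 9.
This yields shadow prices y_water = 1, y_bottling = 1.
Reduced cost of pilsner: c₃ − yᵀa₃ = 2.5 − (1·5 + 1·4) = 2.5 − 9 = -6.5.

-6.5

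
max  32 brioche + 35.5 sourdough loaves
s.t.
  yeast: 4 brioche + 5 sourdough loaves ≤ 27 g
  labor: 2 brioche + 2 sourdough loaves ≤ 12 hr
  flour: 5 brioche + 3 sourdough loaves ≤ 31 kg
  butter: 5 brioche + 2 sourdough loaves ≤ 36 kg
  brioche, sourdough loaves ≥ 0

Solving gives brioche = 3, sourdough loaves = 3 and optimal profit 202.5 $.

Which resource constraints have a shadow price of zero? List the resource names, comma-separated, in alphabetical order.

butter, flour

yeast: 27/27 (binding)
labor: 12/12 (binding)
flour: 24/31 (slack 7)
butter: 21/36 (slack 15)
By complementary slackness, a constraint with positive slack has shadow price 0 → butter, flour.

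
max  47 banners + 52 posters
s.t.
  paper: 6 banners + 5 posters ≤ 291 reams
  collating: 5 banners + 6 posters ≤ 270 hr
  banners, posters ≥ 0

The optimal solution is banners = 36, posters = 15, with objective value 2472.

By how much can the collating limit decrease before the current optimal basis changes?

Binding constraints: paper, collating. The basis is B = [[6,5],[5,6]] with det 11.
Per unit decrease in collating, x* moves by d = (0.4545, -0.5455).
The basis stays optimal until posters reaches 0; allowable decrease = 27.5 hr.

27.5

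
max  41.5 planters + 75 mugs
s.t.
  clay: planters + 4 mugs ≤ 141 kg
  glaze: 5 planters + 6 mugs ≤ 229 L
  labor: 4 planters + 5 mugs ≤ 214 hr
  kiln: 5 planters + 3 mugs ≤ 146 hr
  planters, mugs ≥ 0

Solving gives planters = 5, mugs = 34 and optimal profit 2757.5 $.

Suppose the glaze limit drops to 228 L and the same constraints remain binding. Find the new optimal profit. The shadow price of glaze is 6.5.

Δb = -1, so new z* = 2757.5 + (6.5)·(-1) = 2757.5 − 6.5 = 2751.

2751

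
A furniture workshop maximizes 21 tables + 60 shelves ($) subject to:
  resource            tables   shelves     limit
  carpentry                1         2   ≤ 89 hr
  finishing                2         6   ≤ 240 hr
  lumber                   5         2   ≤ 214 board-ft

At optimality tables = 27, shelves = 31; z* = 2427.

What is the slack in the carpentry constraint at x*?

carpentry used = 1·27 + 2·31 = 89; slack = 89 − 89 = 0.

0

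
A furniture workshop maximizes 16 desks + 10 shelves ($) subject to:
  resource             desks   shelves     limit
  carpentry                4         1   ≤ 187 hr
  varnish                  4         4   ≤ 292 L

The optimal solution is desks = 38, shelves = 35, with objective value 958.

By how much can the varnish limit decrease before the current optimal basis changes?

105

Binding constraints: carpentry, varnish. The basis is B = [[4,1],[4,4]] with det 12.
Per unit decrease in varnish, x* moves by d = (0.0833, -0.3333).
The basis stays optimal until shelves reaches 0; allowable decrease = 105 L.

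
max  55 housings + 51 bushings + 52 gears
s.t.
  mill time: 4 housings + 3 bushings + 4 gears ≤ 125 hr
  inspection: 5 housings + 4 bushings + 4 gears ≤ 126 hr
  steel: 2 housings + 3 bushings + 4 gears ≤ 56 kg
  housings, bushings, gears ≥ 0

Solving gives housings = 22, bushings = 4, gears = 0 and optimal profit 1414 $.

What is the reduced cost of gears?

At the optimum: mill time uses 100 of 125 (slack = 25); inspection uses 126 of 126 (binding); steel uses 56 of 56 (binding).
Since mill time is not tight, its dual is 0.
From A_Bᵀ y = c: 5·y_inspection + 2·y_steel = 55; 4·y_inspection + 3·y_steel = 51.
→ y_inspection = 9 and y_steel = 5.
Reduced cost of gears: c₃ − yᵀa₃ = 52 − (9·4 + 5·4) = 52 − 56 = -4.

-4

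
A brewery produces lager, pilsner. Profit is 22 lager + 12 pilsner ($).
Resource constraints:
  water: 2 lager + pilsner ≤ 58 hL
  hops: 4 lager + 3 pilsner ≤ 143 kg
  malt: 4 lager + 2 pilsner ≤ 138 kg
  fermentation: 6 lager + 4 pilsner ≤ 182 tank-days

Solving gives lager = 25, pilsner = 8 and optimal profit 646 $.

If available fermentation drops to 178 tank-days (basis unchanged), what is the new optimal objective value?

Binding: water and fermentation. Non-binding: hops (19 unused), malt (22 unused).
By complementary slackness, y = 0 for the non-binding constraints.
From A_Bᵀ y = c: 2·y_water + 6·y_fermentation = 22; 1·y_water + 4·y_fermentation = 12.
→ y_water = 8 and y_fermentation = 1.
Δz = y_fermentation·Δb = 1 × (-4) = -4, so new z* = 646 − 4 = 642.

642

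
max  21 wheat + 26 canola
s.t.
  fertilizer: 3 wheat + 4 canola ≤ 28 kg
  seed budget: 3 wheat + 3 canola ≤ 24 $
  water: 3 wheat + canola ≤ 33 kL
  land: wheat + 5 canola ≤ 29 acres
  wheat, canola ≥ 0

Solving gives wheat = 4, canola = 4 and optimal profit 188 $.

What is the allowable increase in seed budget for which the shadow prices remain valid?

Binding constraints: fertilizer, seed budget. The basis is B = [[3,4],[3,3]] with det -3.
Per unit increase in seed budget, x* moves by d = (1.3333, -1).
The basis stays optimal until canola reaches 0; allowable increase = 4 $.

4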